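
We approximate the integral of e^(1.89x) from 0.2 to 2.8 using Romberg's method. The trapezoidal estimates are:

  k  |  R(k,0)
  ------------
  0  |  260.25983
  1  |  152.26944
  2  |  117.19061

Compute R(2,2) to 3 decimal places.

R(1,1) = 152.26944 + (152.26944 − 260.25983)/3 = 116.27264
R(2,1) = 117.19061 + (117.19061 − 152.26944)/3 = 105.49767
R(2,2) = 105.49767 + (105.49767 − 116.27264)/15 = 104.77934

104.779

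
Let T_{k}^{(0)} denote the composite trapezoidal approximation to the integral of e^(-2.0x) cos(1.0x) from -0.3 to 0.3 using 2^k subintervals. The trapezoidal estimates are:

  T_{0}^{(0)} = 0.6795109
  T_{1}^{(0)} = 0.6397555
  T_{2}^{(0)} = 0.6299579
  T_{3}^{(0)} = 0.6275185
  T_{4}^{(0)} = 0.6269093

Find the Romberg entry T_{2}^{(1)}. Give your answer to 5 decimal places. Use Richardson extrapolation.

Richardson extrapolation on the trapezoidal column (denominator 4−1=3):
T_{2}^{(1)} = (4·0.6299579 − 0.6397555) / 3 = 0.6266920

0.62669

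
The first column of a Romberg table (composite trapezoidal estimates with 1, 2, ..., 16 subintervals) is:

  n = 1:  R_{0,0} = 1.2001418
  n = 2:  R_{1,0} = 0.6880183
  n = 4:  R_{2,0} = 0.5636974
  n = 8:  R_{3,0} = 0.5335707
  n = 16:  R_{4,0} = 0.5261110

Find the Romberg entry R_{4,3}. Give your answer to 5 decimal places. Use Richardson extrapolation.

0.52363

Richardson extrapolation on the trapezoidal column (denominator 4−1=3):
R_{2,1} = 0.5636974 + (0.5636974 − 0.6880183)/3 = 0.5222571
R_{3,1} = (4·0.5335707 − 0.5636974) / 3 = 0.5235285
R_{4,1} = 0.5261110 + (0.5261110 − 0.5335707)/3 = 0.5236244
R_{3,2} = (16·0.5235285 − 0.5222571) / 15 = 0.5236133
R_{4,2} = (16·0.5236244 − 0.5235285) / 15 = 0.5236308
R_{4,3} = 0.5236308 + (0.5236308 − 0.5236133)/63 = 0.5236311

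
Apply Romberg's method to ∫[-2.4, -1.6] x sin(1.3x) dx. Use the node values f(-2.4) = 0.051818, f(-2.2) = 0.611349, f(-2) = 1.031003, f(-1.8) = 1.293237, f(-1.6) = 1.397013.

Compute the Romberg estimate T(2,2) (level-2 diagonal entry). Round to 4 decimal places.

T(0,0) (trapezoid, 1 panel, h=0.8000): 0.579532
T(1,0) (trapezoid, 2 panels, h=0.4000): 0.702167
T(2,0) (trapezoid, 4 panels, h=0.2000): 0.732001
T(1,1) = 0.702167 + (0.702167 − 0.579532)/3 = 0.743045
T(2,1) = 0.732001 + (0.732001 − 0.702167)/3 = 0.741946
T(2,2) = 0.741946 + (0.741946 − 0.743045)/15 = 0.741873

0.7419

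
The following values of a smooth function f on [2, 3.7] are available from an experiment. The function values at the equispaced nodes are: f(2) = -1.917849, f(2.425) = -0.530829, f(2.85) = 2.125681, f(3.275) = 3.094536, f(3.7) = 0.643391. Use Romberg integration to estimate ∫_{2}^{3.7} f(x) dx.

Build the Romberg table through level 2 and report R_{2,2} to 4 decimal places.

1.8629

R_{0,0} (trapezoid, 1 panel, h=1.7000): -1.083289
R_{1,0} (trapezoid, 2 panels, h=0.8500): 1.265184
R_{2,0} (trapezoid, 4 panels, h=0.4250): 1.722168
R_{1,1} = 1.265184 + (1.265184 − (-1.083289))/3 = 2.048008
R_{2,1} = 1.722168 + (1.722168 − 1.265184)/3 = 1.874496
R_{2,2} = 1.874496 + (1.874496 − 2.048008)/15 = 1.862929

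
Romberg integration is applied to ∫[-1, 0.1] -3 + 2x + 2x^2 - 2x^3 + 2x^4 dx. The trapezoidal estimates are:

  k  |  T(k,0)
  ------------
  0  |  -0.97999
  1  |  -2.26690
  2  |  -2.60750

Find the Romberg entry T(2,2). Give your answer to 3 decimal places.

T(1,1) = (4·(-2.26690) − (-0.97999)) / 3 = -2.69587
T(2,1) = -2.60750 + (-2.60750 − (-2.26690))/3 = -2.72103
T(2,2) = -2.72103 + (-2.72103 − (-2.69587))/15 = -2.72271

-2.723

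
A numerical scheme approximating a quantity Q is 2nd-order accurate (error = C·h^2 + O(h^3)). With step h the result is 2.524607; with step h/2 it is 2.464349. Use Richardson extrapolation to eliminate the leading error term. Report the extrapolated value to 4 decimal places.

2.4443

The leading error scales as h^2; refining by a factor of 2 reduces it by 2^2 = 4.
Extrapolated value = (4·A(h/2) − A(h)) / (4 − 1)
= (4·2.464349 − 2.524607) / 3
= 7.332789 / 3 = 2.444263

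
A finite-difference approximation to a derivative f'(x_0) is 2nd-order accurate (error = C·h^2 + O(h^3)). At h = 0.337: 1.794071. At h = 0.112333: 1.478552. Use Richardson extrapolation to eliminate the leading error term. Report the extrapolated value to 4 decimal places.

Extrapolated value = (9·A(h/3) − A(h)) / (9 − 1)
= (9·1.478552 − 1.794071) / 8
= 11.512897 / 8 = 1.439112

1.4391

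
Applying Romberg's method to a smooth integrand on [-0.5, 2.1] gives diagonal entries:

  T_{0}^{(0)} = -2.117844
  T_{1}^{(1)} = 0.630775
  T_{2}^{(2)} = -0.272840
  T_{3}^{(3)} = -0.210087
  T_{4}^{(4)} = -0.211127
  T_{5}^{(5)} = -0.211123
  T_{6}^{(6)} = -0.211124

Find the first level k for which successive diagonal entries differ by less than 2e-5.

|T_{1}^{(1)} − T_{0}^{(0)}| = 2.748619 ≥ 2e-5
|T_{2}^{(2)} − T_{1}^{(1)}| = 0.903615 ≥ 2e-5
|T_{3}^{(3)} − T_{2}^{(2)}| = 0.062753 ≥ 2e-5
|T_{4}^{(4)} − T_{3}^{(3)}| = 0.001040 ≥ 2e-5
|T_{5}^{(5)} − T_{4}^{(4)}| = 0.000004 < 2e-5

k = 5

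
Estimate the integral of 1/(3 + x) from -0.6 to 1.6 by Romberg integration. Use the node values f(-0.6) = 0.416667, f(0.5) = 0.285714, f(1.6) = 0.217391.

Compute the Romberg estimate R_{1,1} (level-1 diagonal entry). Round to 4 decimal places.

0.6515

R_{0,0} (trapezoid, 1 panel, h=2.2000): 0.697464
R_{1,0} (trapezoid, 2 panels, h=1.1000): 0.663017
R_{1,1} = 0.663017 + (0.663017 − 0.697464)/3 = 0.651535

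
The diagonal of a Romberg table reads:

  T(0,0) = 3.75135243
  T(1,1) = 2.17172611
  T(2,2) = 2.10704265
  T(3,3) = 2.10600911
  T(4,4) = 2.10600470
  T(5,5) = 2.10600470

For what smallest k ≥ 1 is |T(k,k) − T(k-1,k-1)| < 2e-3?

k = 3

|T(1,1) − T(0,0)| = 1.57962632 ≥ 2e-3
|T(2,2) − T(1,1)| = 0.06468346 ≥ 2e-3
|T(3,3) − T(2,2)| = 0.00103354 < 2e-3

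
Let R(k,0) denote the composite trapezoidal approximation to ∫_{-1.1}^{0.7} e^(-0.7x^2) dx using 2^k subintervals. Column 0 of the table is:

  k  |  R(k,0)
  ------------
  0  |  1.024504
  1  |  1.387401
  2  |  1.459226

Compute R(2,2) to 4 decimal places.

R(1,1) = 1.387401 + (1.387401 − 1.024504)/3 = 1.508367
R(2,1) = 1.459226 + (1.459226 − 1.387401)/3 = 1.483168
R(2,2) = (16·1.483168 − 1.508367) / 15 = 1.481488

1.4815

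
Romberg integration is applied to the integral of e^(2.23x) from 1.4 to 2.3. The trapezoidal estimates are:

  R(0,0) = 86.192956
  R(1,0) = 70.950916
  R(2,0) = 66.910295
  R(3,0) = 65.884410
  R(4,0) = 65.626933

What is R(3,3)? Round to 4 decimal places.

65.5410

Richardson extrapolation on the trapezoidal column (denominator 4−1=3):
R(1,1) = (4·70.950916 − 86.192956) / 3 = 65.870236
R(2,1) = (4·66.910295 − 70.950916) / 3 = 65.563421
R(3,1) = (4·65.884410 − 66.910295) / 3 = 65.542448
R(2,2) = 65.563421 + (65.563421 − 65.870236)/15 = 65.542967
R(3,2) = 65.542448 + (65.542448 − 65.563421)/15 = 65.541050
R(3,3) = (64·65.541050 − 65.542967) / 63 = 65.541020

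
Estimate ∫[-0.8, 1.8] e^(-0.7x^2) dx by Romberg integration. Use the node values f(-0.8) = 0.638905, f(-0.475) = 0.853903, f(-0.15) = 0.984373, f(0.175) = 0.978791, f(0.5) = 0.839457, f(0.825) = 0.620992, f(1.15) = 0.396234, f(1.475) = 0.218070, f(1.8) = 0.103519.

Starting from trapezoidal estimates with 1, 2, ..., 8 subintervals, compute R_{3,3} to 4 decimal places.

1.7191

R_{0,0} (trapezoid, 1 panel, h=2.6000): 0.965151
R_{1,0} (trapezoid, 2 panels, h=1.3000): 1.573870
R_{2,0} (trapezoid, 4 panels, h=0.6500): 1.684329
R_{3,0} (trapezoid, 8 panels, h=0.3250): 1.710485
R_{1,1} = 1.573870 + (1.573870 − 0.965151)/3 = 1.776776
R_{2,1} = 1.684329 + (1.684329 − 1.573870)/3 = 1.721149
R_{3,1} = 1.710485 + (1.710485 − 1.684329)/3 = 1.719204
R_{2,2} = 1.721149 + (1.721149 − 1.776776)/15 = 1.717441
R_{3,2} = 1.719204 + (1.719204 − 1.721149)/15 = 1.719074
R_{3,3} = 1.719074 + (1.719074 − 1.717441)/63 = 1.719100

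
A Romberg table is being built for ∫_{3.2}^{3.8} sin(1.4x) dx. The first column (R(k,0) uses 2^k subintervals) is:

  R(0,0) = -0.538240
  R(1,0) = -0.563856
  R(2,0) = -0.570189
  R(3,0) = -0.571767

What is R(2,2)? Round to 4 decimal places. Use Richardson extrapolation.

-0.5723

Richardson extrapolation on the trapezoidal column (denominator 4−1=3):
R(1,1) = (4·(-0.563856) − (-0.538240)) / 3 = -0.572395
R(2,1) = -0.570189 + (-0.570189 − (-0.563856))/3 = -0.572300
R(2,2) = (16·(-0.572300) − (-0.572395)) / 15 = -0.572294
(Column j=1 coincides with Simpson's rule on the same nodes.)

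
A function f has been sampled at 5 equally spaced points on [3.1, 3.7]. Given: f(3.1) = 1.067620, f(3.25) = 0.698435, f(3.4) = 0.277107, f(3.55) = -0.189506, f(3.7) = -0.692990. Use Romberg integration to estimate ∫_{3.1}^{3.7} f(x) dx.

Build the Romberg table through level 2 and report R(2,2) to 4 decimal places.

0.1482

R(0,0) (trapezoid, 1 panel, h=0.6000): 0.112389
R(1,0) (trapezoid, 2 panels, h=0.3000): 0.139327
R(2,0) (trapezoid, 4 panels, h=0.1500): 0.146003
R(1,1) = 0.139327 + (0.139327 − 0.112389)/3 = 0.148306
R(2,1) = 0.146003 + (0.146003 − 0.139327)/3 = 0.148228
R(2,2) = 0.148228 + (0.148228 − 0.148306)/15 = 0.148223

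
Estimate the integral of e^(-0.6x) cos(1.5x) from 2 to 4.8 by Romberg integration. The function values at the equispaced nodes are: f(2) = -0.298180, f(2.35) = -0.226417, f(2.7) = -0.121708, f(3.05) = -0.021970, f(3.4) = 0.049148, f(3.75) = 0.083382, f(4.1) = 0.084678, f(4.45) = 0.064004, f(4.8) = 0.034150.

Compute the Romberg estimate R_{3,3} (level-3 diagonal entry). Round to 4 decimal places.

-0.0752

R_{0,0} (trapezoid, 1 panel, h=2.8000): -0.369642
R_{1,0} (trapezoid, 2 panels, h=1.4000): -0.116014
R_{2,0} (trapezoid, 4 panels, h=0.7000): -0.083928
R_{3,0} (trapezoid, 8 panels, h=0.3500): -0.077314
R_{1,1} = -0.116014 + (-0.116014 − (-0.369642))/3 = -0.031471
R_{2,1} = -0.083928 + (-0.083928 − (-0.116014))/3 = -0.073233
R_{3,1} = -0.077314 + (-0.077314 − (-0.083928))/3 = -0.075109
R_{2,2} = -0.073233 + (-0.073233 − (-0.031471))/15 = -0.076017
R_{3,2} = -0.075109 + (-0.075109 − (-0.073233))/15 = -0.075234
R_{3,3} = -0.075234 + (-0.075234 − (-0.076017))/63 = -0.075222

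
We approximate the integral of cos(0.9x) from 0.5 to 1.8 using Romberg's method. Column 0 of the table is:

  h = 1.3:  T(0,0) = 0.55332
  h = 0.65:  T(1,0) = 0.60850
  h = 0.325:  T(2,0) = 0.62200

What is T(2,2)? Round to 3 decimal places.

0.626

Richardson extrapolation on the trapezoidal column (denominator 4−1=3):
T(1,1) = (4·0.60850 − 0.55332) / 3 = 0.62689
T(2,1) = (4·0.62200 − 0.60850) / 3 = 0.62650
T(2,2) = 0.62650 + (0.62650 − 0.62689)/15 = 0.62647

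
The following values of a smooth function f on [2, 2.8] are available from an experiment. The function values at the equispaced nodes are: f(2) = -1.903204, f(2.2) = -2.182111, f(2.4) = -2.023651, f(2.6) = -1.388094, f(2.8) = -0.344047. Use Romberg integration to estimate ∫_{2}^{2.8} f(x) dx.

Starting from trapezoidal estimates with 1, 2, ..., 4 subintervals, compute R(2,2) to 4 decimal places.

R(0,0) (trapezoid, 1 panel, h=0.8000): -0.898900
R(1,0) (trapezoid, 2 panels, h=0.4000): -1.258911
R(2,0) (trapezoid, 4 panels, h=0.2000): -1.343496
R(1,1) = -1.258911 + (-1.258911 − (-0.898900))/3 = -1.378915
R(2,1) = -1.343496 + (-1.343496 − (-1.258911))/3 = -1.371691
R(2,2) = -1.371691 + (-1.371691 − (-1.378915))/15 = -1.371209

-1.3712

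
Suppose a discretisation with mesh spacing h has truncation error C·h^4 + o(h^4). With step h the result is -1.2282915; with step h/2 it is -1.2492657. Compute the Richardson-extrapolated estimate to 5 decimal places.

The leading error scales as h^4; refining by a factor of 2 reduces it by 2^4 = 16.
Extrapolated value = (16·A(h/2) − A(h)) / (16 − 1)
= (16·(-1.2492657) − (-1.2282915)) / 15
= -18.7599597 / 15 = -1.2506640

-1.25066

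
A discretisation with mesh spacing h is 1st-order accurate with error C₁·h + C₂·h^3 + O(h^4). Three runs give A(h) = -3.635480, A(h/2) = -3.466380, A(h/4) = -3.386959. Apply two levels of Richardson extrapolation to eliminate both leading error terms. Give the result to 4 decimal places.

-3.3090

First eliminate the h term (factor 2^1 = 2):
  B₁ = (2·(-3.466380) − (-3.635480))/1 = -3.297280
  B₂ = (2·(-3.386959) − (-3.466380))/1 = -3.307538
Then eliminate the h^3 term (factor 2^3 = 8):
  (8·(-3.307538) − (-3.297280))/7 = -3.309003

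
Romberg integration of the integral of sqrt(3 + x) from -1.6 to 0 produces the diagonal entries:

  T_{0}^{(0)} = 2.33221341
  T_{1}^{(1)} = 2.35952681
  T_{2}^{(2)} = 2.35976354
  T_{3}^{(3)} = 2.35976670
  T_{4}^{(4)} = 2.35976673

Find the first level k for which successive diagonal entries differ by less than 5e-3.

|T_{1}^{(1)} − T_{0}^{(0)}| = 0.02731340 ≥ 5e-3
|T_{2}^{(2)} − T_{1}^{(1)}| = 0.00023673 < 5e-3

k = 2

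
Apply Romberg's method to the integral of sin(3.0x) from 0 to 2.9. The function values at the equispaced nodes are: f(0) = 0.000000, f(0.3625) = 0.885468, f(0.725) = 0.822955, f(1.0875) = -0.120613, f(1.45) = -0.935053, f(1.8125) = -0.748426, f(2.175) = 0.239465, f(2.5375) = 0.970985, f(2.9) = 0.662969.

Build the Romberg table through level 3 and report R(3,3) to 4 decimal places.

0.5735

R(0,0) (trapezoid, 1 panel, h=2.9000): 0.961305
R(1,0) (trapezoid, 2 panels, h=1.4500): -0.875174
R(2,0) (trapezoid, 4 panels, h=0.7250): 0.332667
R(3,0) (trapezoid, 8 panels, h=0.3625): 0.524271
R(1,1) = -0.875174 + (-0.875174 − 0.961305)/3 = -1.487334
R(2,1) = 0.332667 + (0.332667 − (-0.875174))/3 = 0.735281
R(3,1) = 0.524271 + (0.524271 − 0.332667)/3 = 0.588139
R(2,2) = 0.735281 + (0.735281 − (-1.487334))/15 = 0.883455
R(3,2) = 0.588139 + (0.588139 − 0.735281)/15 = 0.578330
R(3,3) = 0.578330 + (0.578330 − 0.883455)/63 = 0.573487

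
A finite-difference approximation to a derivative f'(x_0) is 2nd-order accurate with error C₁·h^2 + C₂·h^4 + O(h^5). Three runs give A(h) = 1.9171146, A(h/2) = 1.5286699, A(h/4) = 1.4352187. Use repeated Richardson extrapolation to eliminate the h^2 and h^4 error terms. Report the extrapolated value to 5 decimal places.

First eliminate the h^2 term (factor 2^2 = 4):
  B₁ = (4·1.5286699 − 1.9171146)/3 = 1.3991883
  B₂ = (4·1.4352187 − 1.5286699)/3 = 1.4040683
Then eliminate the h^4 term (factor 2^4 = 16):
  (16·1.4040683 − 1.3991883)/15 = 1.4043936

1.40439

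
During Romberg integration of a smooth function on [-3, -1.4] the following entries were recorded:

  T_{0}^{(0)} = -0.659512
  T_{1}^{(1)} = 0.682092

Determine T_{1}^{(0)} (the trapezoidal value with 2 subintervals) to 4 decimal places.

0.3467

From T_{1}^{(1)} = (4·T_{1}^{(0)} − T_{0}^{(0)})/3, solve for T_{1}^{(0)}:
4·T_{1}^{(0)} = 3·0.682092 + (-0.659512) = 1.386764
T_{1}^{(0)} = 0.346691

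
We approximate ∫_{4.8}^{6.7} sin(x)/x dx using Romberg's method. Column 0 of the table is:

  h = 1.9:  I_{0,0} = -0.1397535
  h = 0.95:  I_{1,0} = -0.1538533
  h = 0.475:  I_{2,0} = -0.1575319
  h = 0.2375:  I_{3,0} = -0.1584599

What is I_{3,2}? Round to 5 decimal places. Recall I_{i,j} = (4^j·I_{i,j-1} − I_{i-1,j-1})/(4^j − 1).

-0.15877

I_{2,1} = (4·(-0.1575319) − (-0.1538533)) / 3 = -0.1587581
I_{3,1} = (4·(-0.1584599) − (-0.1575319)) / 3 = -0.1587692
I_{3,2} = -0.1587692 + (-0.1587692 − (-0.1587581))/15 = -0.1587699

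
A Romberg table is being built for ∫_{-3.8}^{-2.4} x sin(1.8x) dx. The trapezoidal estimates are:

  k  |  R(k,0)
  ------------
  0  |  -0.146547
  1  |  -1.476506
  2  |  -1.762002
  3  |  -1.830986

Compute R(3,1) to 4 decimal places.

-1.8540

Richardson extrapolation on the trapezoidal column (denominator 4−1=3):
R(3,1) = -1.830986 + (-1.830986 − (-1.762002))/3 = -1.853981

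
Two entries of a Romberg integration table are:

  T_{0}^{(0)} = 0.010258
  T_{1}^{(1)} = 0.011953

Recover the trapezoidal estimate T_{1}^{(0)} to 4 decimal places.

From T_{1}^{(1)} = (4·T_{1}^{(0)} − T_{0}^{(0)})/3, solve for T_{1}^{(0)}:
4·T_{1}^{(0)} = 3·0.011953 + 0.010258 = 0.046117
T_{1}^{(0)} = 0.011529

0.0115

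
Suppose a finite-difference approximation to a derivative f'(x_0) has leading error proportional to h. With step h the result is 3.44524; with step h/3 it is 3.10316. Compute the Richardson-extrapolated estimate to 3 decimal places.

2.932

The leading error scales as h; refining by a factor of 3 reduces it by 3^1 = 3.
Extrapolated value = (3·A(h/3) − A(h)) / (3 − 1)
= (3·3.10316 − 3.44524) / 2
= 5.86424 / 2 = 2.93212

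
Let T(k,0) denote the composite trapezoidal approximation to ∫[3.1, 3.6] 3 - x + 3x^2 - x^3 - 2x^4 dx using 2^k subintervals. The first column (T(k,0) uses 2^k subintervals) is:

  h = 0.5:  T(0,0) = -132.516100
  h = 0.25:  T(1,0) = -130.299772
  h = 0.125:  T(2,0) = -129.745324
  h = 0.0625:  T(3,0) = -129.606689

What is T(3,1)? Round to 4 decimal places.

T(3,1) = -129.606689 + (-129.606689 − (-129.745324))/3 = -129.560477

-129.5605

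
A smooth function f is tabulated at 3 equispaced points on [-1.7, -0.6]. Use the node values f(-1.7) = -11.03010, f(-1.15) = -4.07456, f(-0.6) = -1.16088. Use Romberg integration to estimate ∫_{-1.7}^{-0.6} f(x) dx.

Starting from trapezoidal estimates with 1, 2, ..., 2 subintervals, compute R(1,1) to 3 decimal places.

-5.223

R(0,0) (trapezoid, 1 panel, h=1.1000): -6.70504
R(1,0) (trapezoid, 2 panels, h=0.5500): -5.59353
R(1,1) = -5.59353 + (-5.59353 − (-6.70504))/3 = -5.22303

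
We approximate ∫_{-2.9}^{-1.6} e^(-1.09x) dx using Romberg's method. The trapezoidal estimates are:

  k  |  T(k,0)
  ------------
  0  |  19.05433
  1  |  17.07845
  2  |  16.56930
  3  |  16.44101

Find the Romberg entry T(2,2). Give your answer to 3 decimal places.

16.398

T(1,1) = 17.07845 + (17.07845 − 19.05433)/3 = 16.41982
T(2,1) = 16.56930 + (16.56930 − 17.07845)/3 = 16.39958
T(2,2) = 16.39958 + (16.39958 − 16.41982)/15 = 16.39823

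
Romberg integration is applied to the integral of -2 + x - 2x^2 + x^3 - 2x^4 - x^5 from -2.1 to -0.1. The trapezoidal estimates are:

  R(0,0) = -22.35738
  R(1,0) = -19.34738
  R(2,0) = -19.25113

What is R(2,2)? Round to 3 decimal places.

Richardson extrapolation on the trapezoidal column (denominator 4−1=3):
R(1,1) = -19.34738 + (-19.34738 − (-22.35738))/3 = -18.34405
R(2,1) = (4·(-19.25113) − (-19.34738)) / 3 = -19.21905
R(2,2) = (16·(-19.21905) − (-18.34405)) / 15 = -19.27738

-19.277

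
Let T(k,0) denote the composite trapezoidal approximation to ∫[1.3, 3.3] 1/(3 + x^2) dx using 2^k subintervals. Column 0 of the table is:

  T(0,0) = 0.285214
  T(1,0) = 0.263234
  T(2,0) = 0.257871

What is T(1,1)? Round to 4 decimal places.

Richardson extrapolation on the trapezoidal column (denominator 4−1=3):
T(1,1) = 0.263234 + (0.263234 − 0.285214)/3 = 0.255907

0.2559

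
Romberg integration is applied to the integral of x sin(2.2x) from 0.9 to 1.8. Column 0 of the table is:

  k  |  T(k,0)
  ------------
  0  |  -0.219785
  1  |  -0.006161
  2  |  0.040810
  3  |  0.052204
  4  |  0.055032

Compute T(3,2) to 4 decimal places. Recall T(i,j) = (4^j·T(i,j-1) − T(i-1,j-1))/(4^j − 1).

Richardson extrapolation on the trapezoidal column (denominator 4−1=3):
T(2,1) = 0.040810 + (0.040810 − (-0.006161))/3 = 0.056467
T(3,1) = 0.052204 + (0.052204 − 0.040810)/3 = 0.056002
T(3,2) = 0.056002 + (0.056002 − 0.056467)/15 = 0.055971

0.0560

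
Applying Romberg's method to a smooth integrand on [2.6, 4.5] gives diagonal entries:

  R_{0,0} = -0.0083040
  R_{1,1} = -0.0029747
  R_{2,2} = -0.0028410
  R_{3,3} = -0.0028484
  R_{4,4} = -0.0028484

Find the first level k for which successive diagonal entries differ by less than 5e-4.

|R_{1,1} − R_{0,0}| = 0.0053293 ≥ 5e-4
|R_{2,2} − R_{1,1}| = 0.0001337 < 5e-4

k = 2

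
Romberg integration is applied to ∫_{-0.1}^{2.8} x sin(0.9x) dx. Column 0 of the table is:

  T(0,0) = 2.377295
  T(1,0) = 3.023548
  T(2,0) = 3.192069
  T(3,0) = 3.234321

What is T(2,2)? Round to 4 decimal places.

3.2489

T(1,1) = (4·3.023548 − 2.377295) / 3 = 3.238966
T(2,1) = (4·3.192069 − 3.023548) / 3 = 3.248243
T(2,2) = 3.248243 + (3.248243 − 3.238966)/15 = 3.248861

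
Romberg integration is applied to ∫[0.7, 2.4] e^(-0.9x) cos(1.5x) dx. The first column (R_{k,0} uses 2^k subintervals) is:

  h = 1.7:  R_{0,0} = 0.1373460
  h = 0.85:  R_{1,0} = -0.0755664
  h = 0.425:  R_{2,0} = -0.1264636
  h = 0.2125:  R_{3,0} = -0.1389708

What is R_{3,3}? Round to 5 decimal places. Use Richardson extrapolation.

R_{1,1} = -0.0755664 + (-0.0755664 − 0.1373460)/3 = -0.1465372
R_{2,1} = -0.1264636 + (-0.1264636 − (-0.0755664))/3 = -0.1434293
R_{3,1} = -0.1389708 + (-0.1389708 − (-0.1264636))/3 = -0.1431399
R_{2,2} = (16·(-0.1434293) − (-0.1465372)) / 15 = -0.1432221
R_{3,2} = (16·(-0.1431399) − (-0.1434293)) / 15 = -0.1431206
R_{3,3} = -0.1431206 + (-0.1431206 − (-0.1432221))/63 = -0.1431190

-0.14312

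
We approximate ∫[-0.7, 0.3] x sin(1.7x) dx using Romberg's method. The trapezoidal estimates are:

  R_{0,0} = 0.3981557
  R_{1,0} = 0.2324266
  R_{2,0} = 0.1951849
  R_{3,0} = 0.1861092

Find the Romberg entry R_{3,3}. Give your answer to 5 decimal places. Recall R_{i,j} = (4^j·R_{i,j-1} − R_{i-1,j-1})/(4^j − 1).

0.18310

Richardson extrapolation on the trapezoidal column (denominator 4−1=3):
R_{1,1} = (4·0.2324266 − 0.3981557) / 3 = 0.1771836
R_{2,1} = 0.1951849 + (0.1951849 − 0.2324266)/3 = 0.1827710
R_{3,1} = 0.1861092 + (0.1861092 − 0.1951849)/3 = 0.1830840
R_{2,2} = 0.1827710 + (0.1827710 − 0.1771836)/15 = 0.1831435
R_{3,2} = (16·0.1830840 − 0.1827710) / 15 = 0.1831049
R_{3,3} = (64·0.1831049 − 0.1831435) / 63 = 0.1831043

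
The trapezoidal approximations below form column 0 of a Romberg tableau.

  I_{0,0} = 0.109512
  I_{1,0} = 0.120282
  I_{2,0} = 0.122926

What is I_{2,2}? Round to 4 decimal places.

0.1238

I_{1,1} = (4·0.120282 − 0.109512) / 3 = 0.123872
I_{2,1} = 0.122926 + (0.122926 − 0.120282)/3 = 0.123807
I_{2,2} = (16·0.123807 − 0.123872) / 15 = 0.123803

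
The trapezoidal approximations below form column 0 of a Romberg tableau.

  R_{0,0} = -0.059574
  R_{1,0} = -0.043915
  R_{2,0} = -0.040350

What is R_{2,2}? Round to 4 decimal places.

Richardson extrapolation on the trapezoidal column (denominator 4−1=3):
R_{1,1} = (4·(-0.043915) − (-0.059574)) / 3 = -0.038695
R_{2,1} = -0.040350 + (-0.040350 − (-0.043915))/3 = -0.039162
R_{2,2} = (16·(-0.039162) − (-0.038695)) / 15 = -0.039193

-0.0392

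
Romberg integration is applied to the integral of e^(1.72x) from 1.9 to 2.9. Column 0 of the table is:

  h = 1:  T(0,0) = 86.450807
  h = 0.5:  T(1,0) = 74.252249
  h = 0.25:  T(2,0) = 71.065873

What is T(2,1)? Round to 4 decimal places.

70.0037

Richardson extrapolation on the trapezoidal column (denominator 4−1=3):
T(2,1) = (4·71.065873 − 74.252249) / 3 = 70.003748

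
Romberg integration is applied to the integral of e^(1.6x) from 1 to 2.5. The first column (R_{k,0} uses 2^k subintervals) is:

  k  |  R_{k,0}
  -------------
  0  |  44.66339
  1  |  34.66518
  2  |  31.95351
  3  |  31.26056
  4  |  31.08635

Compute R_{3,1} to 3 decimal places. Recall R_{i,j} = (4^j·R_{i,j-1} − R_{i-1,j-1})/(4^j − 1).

R_{3,1} = 31.26056 + (31.26056 − 31.95351)/3 = 31.02958

31.030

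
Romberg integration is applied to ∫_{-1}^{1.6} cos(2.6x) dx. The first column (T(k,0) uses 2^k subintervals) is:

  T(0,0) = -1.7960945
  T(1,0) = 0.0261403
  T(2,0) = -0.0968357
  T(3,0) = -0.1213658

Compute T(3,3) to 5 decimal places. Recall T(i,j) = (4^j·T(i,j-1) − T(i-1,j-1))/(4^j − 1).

T(1,1) = 0.0261403 + (0.0261403 − (-1.7960945))/3 = 0.6335519
T(2,1) = -0.0968357 + (-0.0968357 − 0.0261403)/3 = -0.1378277
T(3,1) = -0.1213658 + (-0.1213658 − (-0.0968357))/3 = -0.1295425
T(2,2) = -0.1378277 + (-0.1378277 − 0.6335519)/15 = -0.1892530
T(3,2) = (16·(-0.1295425) − (-0.1378277)) / 15 = -0.1289902
T(3,3) = -0.1289902 + (-0.1289902 − (-0.1892530))/63 = -0.1280336

-0.12803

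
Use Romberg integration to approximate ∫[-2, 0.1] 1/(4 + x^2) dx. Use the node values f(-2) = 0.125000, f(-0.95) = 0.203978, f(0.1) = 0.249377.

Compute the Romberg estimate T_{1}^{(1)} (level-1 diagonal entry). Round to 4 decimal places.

0.4166

T_{0}^{(0)} (trapezoid, 1 panel, h=2.1000): 0.393096
T_{1}^{(0)} (trapezoid, 2 panels, h=1.0500): 0.410725
T_{1}^{(1)} = 0.410725 + (0.410725 − 0.393096)/3 = 0.416601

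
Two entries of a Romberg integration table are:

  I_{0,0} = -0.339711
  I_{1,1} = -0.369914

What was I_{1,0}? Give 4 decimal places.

From I_{1,1} = (4·I_{1,0} − I_{0,0})/3, solve for I_{1,0}:
4·I_{1,0} = 3·(-0.369914) + (-0.339711) = -1.449453
I_{1,0} = -0.362363

-0.3624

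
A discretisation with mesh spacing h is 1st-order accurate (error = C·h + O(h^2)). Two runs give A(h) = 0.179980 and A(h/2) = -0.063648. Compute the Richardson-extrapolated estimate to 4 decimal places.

-0.3073

Extrapolated value = (2·A(h/2) − A(h)) / (2 − 1)
= (2·(-0.063648) − 0.179980) / 1
= -0.307276 / 1 = -0.307276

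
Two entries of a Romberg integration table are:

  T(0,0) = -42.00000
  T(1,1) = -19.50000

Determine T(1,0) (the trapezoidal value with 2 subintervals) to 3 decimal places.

From T(1,1) = (4·T(1,0) − T(0,0))/3, solve for T(1,0):
4·T(1,0) = 3·(-19.50000) + (-42.00000) = -100.50000
T(1,0) = -25.12500

-25.125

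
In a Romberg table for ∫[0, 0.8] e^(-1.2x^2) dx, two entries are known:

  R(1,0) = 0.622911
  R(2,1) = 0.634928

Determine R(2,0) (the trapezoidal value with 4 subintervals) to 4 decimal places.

From R(2,1) = (4·R(2,0) − R(1,0))/3, solve for R(2,0):
4·R(2,0) = 3·0.634928 + 0.622911 = 2.527695
R(2,0) = 0.631924

0.6319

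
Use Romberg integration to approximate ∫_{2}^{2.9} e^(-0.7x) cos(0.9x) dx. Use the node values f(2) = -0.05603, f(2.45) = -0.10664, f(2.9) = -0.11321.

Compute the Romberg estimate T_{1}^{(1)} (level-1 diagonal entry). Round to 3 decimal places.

T_{0}^{(0)} (trapezoid, 1 panel, h=0.9000): -0.07616
T_{1}^{(0)} (trapezoid, 2 panels, h=0.4500): -0.08607
T_{1}^{(1)} = -0.08607 + (-0.08607 − (-0.07616))/3 = -0.08937

-0.089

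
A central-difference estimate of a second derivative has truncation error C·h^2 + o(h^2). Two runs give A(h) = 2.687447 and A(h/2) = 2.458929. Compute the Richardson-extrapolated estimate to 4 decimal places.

2.3828

The leading error scales as h^2; refining by a factor of 2 reduces it by 2^2 = 4.
Extrapolated value = (4·A(h/2) − A(h)) / (4 − 1)
= (4·2.458929 − 2.687447) / 3
= 7.148269 / 3 = 2.382756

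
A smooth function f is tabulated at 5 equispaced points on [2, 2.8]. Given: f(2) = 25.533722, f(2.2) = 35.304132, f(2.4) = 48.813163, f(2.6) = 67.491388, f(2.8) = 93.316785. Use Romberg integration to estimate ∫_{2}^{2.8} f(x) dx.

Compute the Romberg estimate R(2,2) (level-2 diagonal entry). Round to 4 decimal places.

41.8415

R(0,0) (trapezoid, 1 panel, h=0.8000): 47.540203
R(1,0) (trapezoid, 2 panels, h=0.4000): 43.295367
R(2,0) (trapezoid, 4 panels, h=0.2000): 42.206787
R(1,1) = 43.295367 + (43.295367 − 47.540203)/3 = 41.880422
R(2,1) = 42.206787 + (42.206787 − 43.295367)/3 = 41.843927
R(2,2) = 41.843927 + (41.843927 − 41.880422)/15 = 41.841494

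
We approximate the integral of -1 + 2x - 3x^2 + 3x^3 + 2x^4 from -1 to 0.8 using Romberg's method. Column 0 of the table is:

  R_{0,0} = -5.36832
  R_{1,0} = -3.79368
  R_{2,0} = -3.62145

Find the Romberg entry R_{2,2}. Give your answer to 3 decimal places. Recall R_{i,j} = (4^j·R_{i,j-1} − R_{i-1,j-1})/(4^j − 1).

-3.584

R_{1,1} = -3.79368 + (-3.79368 − (-5.36832))/3 = -3.26880
R_{2,1} = -3.62145 + (-3.62145 − (-3.79368))/3 = -3.56404
R_{2,2} = (16·(-3.56404) − (-3.26880)) / 15 = -3.58372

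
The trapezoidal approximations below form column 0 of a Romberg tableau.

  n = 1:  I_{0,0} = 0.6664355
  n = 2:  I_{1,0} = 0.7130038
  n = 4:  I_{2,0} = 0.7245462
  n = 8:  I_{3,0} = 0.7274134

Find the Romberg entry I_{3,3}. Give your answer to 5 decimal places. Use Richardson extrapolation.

Richardson extrapolation on the trapezoidal column (denominator 4−1=3):
I_{1,1} = (4·0.7130038 − 0.6664355) / 3 = 0.7285266
I_{2,1} = (4·0.7245462 − 0.7130038) / 3 = 0.7283937
I_{3,1} = (4·0.7274134 − 0.7245462) / 3 = 0.7283691
I_{2,2} = 0.7283937 + (0.7283937 − 0.7285266)/15 = 0.7283848
I_{3,2} = (16·0.7283691 − 0.7283937) / 15 = 0.7283675
I_{3,3} = 0.7283675 + (0.7283675 − 0.7283848)/63 = 0.7283672

0.72837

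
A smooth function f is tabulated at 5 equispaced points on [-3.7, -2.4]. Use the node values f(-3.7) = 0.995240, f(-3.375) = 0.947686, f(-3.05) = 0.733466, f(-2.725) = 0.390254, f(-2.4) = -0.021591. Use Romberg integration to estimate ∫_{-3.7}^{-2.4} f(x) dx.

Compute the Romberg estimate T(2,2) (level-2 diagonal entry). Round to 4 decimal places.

0.8440

T(0,0) (trapezoid, 1 panel, h=1.3000): 0.632872
T(1,0) (trapezoid, 2 panels, h=0.6500): 0.793189
T(2,0) (trapezoid, 4 panels, h=0.3250): 0.831425
T(1,1) = 0.793189 + (0.793189 − 0.632872)/3 = 0.846628
T(2,1) = 0.831425 + (0.831425 − 0.793189)/3 = 0.844170
T(2,2) = 0.844170 + (0.844170 − 0.846628)/15 = 0.844006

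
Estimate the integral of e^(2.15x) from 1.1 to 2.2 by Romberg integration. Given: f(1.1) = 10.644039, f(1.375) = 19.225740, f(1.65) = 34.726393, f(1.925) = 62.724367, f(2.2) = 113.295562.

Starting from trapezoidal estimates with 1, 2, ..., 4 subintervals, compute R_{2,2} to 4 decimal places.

R_{0,0} (trapezoid, 1 panel, h=1.1000): 68.166781
R_{1,0} (trapezoid, 2 panels, h=0.5500): 53.182906
R_{2,0} (trapezoid, 4 panels, h=0.2750): 49.127733
R_{1,1} = 53.182906 + (53.182906 − 68.166781)/3 = 48.188281
R_{2,1} = 49.127733 + (49.127733 − 53.182906)/3 = 47.776009
R_{2,2} = 47.776009 + (47.776009 − 48.188281)/15 = 47.748524

47.7485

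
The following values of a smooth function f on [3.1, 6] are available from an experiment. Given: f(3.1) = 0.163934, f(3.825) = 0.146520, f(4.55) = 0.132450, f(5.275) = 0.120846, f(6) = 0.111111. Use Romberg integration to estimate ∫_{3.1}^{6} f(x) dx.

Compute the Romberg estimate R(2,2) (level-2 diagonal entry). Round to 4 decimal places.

0.3889

R(0,0) (trapezoid, 1 panel, h=2.9000): 0.398815
R(1,0) (trapezoid, 2 panels, h=1.4500): 0.391460
R(2,0) (trapezoid, 4 panels, h=0.7250): 0.389570
R(1,1) = 0.391460 + (0.391460 − 0.398815)/3 = 0.389008
R(2,1) = 0.389570 + (0.389570 − 0.391460)/3 = 0.388940
R(2,2) = 0.388940 + (0.388940 − 0.389008)/15 = 0.388935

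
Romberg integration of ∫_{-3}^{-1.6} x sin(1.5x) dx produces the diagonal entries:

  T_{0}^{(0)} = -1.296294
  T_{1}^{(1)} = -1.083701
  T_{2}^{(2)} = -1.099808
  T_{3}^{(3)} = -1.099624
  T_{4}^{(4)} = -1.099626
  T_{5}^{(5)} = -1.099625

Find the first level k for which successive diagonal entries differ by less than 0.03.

|T_{1}^{(1)} − T_{0}^{(0)}| = 0.212593 ≥ 0.03
|T_{2}^{(2)} − T_{1}^{(1)}| = 0.016107 < 0.03

k = 2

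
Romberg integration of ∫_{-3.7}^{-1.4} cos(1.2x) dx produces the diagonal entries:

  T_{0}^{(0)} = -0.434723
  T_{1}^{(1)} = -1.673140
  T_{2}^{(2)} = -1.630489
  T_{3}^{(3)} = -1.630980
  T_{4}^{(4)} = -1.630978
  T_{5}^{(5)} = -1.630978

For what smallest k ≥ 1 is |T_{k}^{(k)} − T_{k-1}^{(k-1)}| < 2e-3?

|T_{1}^{(1)} − T_{0}^{(0)}| = 1.238417 ≥ 2e-3
|T_{2}^{(2)} − T_{1}^{(1)}| = 0.042651 ≥ 2e-3
|T_{3}^{(3)} − T_{2}^{(2)}| = 0.000491 < 2e-3

k = 3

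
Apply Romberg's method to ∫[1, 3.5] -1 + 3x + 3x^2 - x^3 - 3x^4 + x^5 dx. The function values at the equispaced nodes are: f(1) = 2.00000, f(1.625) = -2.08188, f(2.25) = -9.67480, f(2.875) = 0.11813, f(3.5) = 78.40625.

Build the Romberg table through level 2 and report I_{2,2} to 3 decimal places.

10.664

I_{0,0} (trapezoid, 1 panel, h=2.5000): 100.50781
I_{1,0} (trapezoid, 2 panels, h=1.2500): 38.16041
I_{2,0} (trapezoid, 4 panels, h=0.6250): 17.85286
I_{1,1} = 38.16041 + (38.16041 − 100.50781)/3 = 17.37794
I_{2,1} = 17.85286 + (17.85286 − 38.16041)/3 = 11.08368
I_{2,2} = 11.08368 + (11.08368 − 17.37794)/15 = 10.66406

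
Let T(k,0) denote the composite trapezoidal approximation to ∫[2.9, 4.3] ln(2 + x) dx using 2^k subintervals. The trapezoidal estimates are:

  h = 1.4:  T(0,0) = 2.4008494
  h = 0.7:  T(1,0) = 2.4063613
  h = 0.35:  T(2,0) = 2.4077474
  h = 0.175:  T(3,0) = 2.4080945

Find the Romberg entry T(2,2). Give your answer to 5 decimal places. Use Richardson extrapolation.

2.40821

Richardson extrapolation on the trapezoidal column (denominator 4−1=3):
T(1,1) = (4·2.4063613 − 2.4008494) / 3 = 2.4081986
T(2,1) = (4·2.4077474 − 2.4063613) / 3 = 2.4082094
T(2,2) = 2.4082094 + (2.4082094 − 2.4081986)/15 = 2.4082101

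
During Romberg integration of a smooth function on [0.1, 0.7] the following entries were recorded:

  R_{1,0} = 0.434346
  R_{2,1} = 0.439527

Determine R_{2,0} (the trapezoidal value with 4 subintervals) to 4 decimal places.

From R_{2,1} = (4·R_{2,0} − R_{1,0})/3, solve for R_{2,0}:
4·R_{2,0} = 3·0.439527 + 0.434346 = 1.752927
R_{2,0} = 0.438232

0.4382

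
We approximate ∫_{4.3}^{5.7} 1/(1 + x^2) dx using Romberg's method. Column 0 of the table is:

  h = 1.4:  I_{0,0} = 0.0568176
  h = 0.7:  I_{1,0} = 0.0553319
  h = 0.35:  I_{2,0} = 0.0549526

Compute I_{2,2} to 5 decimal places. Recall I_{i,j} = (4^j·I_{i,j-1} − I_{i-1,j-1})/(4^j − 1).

I_{1,1} = 0.0553319 + (0.0553319 − 0.0568176)/3 = 0.0548367
I_{2,1} = (4·0.0549526 − 0.0553319) / 3 = 0.0548262
I_{2,2} = 0.0548262 + (0.0548262 − 0.0548367)/15 = 0.0548255

0.05483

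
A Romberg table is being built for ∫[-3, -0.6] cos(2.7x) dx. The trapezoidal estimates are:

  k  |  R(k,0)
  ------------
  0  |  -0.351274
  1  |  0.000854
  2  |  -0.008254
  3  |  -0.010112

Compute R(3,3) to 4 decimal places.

Richardson extrapolation on the trapezoidal column (denominator 4−1=3):
R(1,1) = 0.000854 + (0.000854 − (-0.351274))/3 = 0.118230
R(2,1) = (4·(-0.008254) − 0.000854) / 3 = -0.011290
R(3,1) = -0.010112 + (-0.010112 − (-0.008254))/3 = -0.010731
R(2,2) = (16·(-0.011290) − 0.118230) / 15 = -0.019925
R(3,2) = -0.010731 + (-0.010731 − (-0.011290))/15 = -0.010694
R(3,3) = -0.010694 + (-0.010694 − (-0.019925))/63 = -0.010547

-0.0105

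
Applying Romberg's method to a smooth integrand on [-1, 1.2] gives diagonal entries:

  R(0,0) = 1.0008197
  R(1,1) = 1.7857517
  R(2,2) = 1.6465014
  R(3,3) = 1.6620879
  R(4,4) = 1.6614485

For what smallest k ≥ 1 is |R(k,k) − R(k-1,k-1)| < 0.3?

|R(1,1) − R(0,0)| = 0.7849320 ≥ 0.3
|R(2,2) − R(1,1)| = 0.1392503 < 0.3

k = 2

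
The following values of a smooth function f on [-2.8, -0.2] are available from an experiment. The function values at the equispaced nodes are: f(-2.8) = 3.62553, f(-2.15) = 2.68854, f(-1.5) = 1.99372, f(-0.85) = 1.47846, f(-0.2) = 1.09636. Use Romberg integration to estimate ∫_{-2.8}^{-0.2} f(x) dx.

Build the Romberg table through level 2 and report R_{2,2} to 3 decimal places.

R_{0,0} (trapezoid, 1 panel, h=2.6000): 6.13846
R_{1,0} (trapezoid, 2 panels, h=1.3000): 5.66106
R_{2,0} (trapezoid, 4 panels, h=0.6500): 5.53908
R_{1,1} = 5.66106 + (5.66106 − 6.13846)/3 = 5.50193
R_{2,1} = 5.53908 + (5.53908 − 5.66106)/3 = 5.49842
R_{2,2} = 5.49842 + (5.49842 − 5.50193)/15 = 5.49819

5.498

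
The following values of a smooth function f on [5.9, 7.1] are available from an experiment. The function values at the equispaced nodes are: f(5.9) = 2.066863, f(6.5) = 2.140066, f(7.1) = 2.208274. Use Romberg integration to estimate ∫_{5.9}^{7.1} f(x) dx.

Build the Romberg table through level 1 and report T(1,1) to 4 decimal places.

2.5671

T(0,0) (trapezoid, 1 panel, h=1.2000): 2.565082
T(1,0) (trapezoid, 2 panels, h=0.6000): 2.566581
T(1,1) = 2.566581 + (2.566581 − 2.565082)/3 = 2.567081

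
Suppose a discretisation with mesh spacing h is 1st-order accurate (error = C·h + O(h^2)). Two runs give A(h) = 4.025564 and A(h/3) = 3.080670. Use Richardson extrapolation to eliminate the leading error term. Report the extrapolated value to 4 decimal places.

Extrapolated value = (3·A(h/3) − A(h)) / (3 − 1)
= (3·3.080670 − 4.025564) / 2
= 5.216446 / 2 = 2.608223

2.6082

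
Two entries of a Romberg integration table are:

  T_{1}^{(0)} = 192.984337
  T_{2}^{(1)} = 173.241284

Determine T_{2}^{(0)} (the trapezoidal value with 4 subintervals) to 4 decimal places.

From T_{2}^{(1)} = (4·T_{2}^{(0)} − T_{1}^{(0)})/3, solve for T_{2}^{(0)}:
4·T_{2}^{(0)} = 3·173.241284 + 192.984337 = 712.708189
T_{2}^{(0)} = 178.177047

178.1770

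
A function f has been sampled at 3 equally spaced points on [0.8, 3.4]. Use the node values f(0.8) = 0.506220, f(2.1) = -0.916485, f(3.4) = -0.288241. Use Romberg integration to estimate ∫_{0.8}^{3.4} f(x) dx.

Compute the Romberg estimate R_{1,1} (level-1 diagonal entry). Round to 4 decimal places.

-1.4941

R_{0,0} (trapezoid, 1 panel, h=2.6000): 0.283373
R_{1,0} (trapezoid, 2 panels, h=1.3000): -1.049744
R_{1,1} = -1.049744 + (-1.049744 − 0.283373)/3 = -1.494116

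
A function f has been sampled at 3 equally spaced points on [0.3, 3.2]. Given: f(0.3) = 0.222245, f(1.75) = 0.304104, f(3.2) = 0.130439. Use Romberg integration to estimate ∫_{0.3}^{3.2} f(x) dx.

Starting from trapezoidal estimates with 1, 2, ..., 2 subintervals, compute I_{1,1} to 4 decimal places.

I_{0,0} (trapezoid, 1 panel, h=2.9000): 0.511392
I_{1,0} (trapezoid, 2 panels, h=1.4500): 0.696647
I_{1,1} = 0.696647 + (0.696647 − 0.511392)/3 = 0.758399

0.7584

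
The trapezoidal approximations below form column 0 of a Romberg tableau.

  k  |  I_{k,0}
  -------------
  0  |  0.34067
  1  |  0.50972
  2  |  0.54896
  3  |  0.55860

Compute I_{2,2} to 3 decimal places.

I_{1,1} = 0.50972 + (0.50972 − 0.34067)/3 = 0.56607
I_{2,1} = (4·0.54896 − 0.50972) / 3 = 0.56204
I_{2,2} = 0.56204 + (0.56204 − 0.56607)/15 = 0.56177
(Column j=1 coincides with Simpson's rule on the same nodes.)

0.562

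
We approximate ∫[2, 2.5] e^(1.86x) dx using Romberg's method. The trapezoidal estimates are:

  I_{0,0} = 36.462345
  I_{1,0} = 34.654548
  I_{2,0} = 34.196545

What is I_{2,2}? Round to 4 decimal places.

I_{1,1} = 34.654548 + (34.654548 − 36.462345)/3 = 34.051949
I_{2,1} = 34.196545 + (34.196545 − 34.654548)/3 = 34.043877
I_{2,2} = 34.043877 + (34.043877 − 34.051949)/15 = 34.043339

34.0433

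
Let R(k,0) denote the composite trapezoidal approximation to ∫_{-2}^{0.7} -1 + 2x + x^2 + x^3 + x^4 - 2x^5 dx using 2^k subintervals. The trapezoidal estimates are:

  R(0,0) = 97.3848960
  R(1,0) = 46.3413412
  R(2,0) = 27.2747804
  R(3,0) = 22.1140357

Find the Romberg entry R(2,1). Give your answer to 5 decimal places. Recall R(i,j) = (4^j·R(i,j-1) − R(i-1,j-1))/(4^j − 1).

R(2,1) = 27.2747804 + (27.2747804 − 46.3413412)/3 = 20.9192601

20.91926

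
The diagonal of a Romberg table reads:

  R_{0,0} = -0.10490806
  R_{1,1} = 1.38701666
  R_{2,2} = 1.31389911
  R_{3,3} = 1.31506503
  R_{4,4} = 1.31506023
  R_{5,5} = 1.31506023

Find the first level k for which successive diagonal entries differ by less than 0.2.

|R_{1,1} − R_{0,0}| = 1.49192472 ≥ 0.2
|R_{2,2} − R_{1,1}| = 0.07311755 < 0.2

k = 2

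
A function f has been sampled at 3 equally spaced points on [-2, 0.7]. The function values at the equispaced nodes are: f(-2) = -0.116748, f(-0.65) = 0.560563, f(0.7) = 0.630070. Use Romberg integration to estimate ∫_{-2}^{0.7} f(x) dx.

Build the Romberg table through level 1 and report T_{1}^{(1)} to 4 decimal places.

T_{0}^{(0)} (trapezoid, 1 panel, h=2.7000): 0.692985
T_{1}^{(0)} (trapezoid, 2 panels, h=1.3500): 1.103252
T_{1}^{(1)} = 1.103252 + (1.103252 − 0.692985)/3 = 1.240008

1.2400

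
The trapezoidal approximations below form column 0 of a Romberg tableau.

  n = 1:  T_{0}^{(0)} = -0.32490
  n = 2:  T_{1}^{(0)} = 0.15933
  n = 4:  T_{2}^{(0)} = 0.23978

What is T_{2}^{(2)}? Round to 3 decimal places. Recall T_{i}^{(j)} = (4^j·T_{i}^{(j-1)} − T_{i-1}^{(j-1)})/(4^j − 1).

Richardson extrapolation on the trapezoidal column (denominator 4−1=3):
T_{1}^{(1)} = (4·0.15933 − (-0.32490)) / 3 = 0.32074
T_{2}^{(1)} = 0.23978 + (0.23978 − 0.15933)/3 = 0.26660
T_{2}^{(2)} = (16·0.26660 − 0.32074) / 15 = 0.26299

0.263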